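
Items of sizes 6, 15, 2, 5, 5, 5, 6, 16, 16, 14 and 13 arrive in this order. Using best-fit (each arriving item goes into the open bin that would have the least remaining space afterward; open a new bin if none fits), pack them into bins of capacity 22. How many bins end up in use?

  6 → bin 1 (new)  [load 6/22]
  15 → bin 1  [load 21/22]
  2 → bin 2 (new)  [load 2/22]
  5 → bin 2  [load 7/22]
  5 → bin 2  [load 12/22]
  5 → bin 2  [load 17/22]
  6 → bin 3 (new)  [load 6/22]
  16 → bin 3  [load 22/22]
  16 → bin 4 (new)  [load 16/22]
  14 → bin 5 (new)  [load 14/22]
  13 → bin 6 (new)  [load 13/22]
6 bins opened.

6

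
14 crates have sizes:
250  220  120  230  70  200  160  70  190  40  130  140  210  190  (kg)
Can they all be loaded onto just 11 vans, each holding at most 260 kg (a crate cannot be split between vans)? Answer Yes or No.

A valid assignment using 10 vans:
  van 1: 250 = 250
  van 2: 230 = 230
  van 3: 220 + 40 = 260
  van 4: 210 = 210
  van 5: 200 = 200
  van 6: 190 + 70 = 260
  van 7: 190 + 70 = 260
  van 8: 160 = 160
  van 9: 140 + 120 = 260
  van 10: 130 = 130
That uses only 10 ≤ 11, so 11 vans are enough.

Yes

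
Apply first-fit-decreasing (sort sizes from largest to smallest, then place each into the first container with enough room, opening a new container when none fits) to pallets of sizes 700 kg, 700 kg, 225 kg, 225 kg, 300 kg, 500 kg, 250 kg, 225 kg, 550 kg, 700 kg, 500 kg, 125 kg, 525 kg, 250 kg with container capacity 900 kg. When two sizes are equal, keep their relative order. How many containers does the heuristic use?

8

Sorted descending: 700, 700, 700, 550, 525, 500, 500, 300, 250, 250, 225, 225, 225, 125.
  700 → container 1 (new)  [load 700/900]
  700 → container 2 (new)  [load 700/900]
  700 → container 3 (new)  [load 700/900]
  550 → container 4 (new)  [load 550/900]
  525 → container 5 (new)  [load 525/900]
  500 → container 6 (new)  [load 500/900]
  500 → container 7 (new)  [load 500/900]
  300 → container 4  [load 850/900]
  250 → container 5  [load 775/900]
  250 → container 6  [load 750/900]
  225 → container 7  [load 725/900]
  225 → container 8 (new)  [load 225/900]
  225 → container 8  [load 450/900]
  125 → container 1  [load 825/900]
8 containers opened.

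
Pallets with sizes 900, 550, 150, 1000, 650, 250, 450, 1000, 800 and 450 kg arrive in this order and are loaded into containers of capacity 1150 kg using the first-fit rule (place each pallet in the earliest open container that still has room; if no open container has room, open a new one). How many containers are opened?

7

  900 → container 1 (new)  [load 900/1150]
  550 → container 2 (new)  [load 550/1150]
  150 → container 1  [load 1050/1150]
  1000 → container 3 (new)  [load 1000/1150]
  650 → container 4 (new)  [load 650/1150]
  250 → container 2  [load 800/1150]
  450 → container 4  [load 1100/1150]
  1000 → container 5 (new)  [load 1000/1150]
  800 → container 6 (new)  [load 800/1150]
  450 → container 7 (new)  [load 450/1150]
7 containers opened.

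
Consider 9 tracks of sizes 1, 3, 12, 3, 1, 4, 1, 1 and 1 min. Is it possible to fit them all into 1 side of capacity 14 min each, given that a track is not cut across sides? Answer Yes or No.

Total = 27 min; ⌈27/14⌉ = 2.
At least 2 tape sides are required, but only 1 is allowed.

No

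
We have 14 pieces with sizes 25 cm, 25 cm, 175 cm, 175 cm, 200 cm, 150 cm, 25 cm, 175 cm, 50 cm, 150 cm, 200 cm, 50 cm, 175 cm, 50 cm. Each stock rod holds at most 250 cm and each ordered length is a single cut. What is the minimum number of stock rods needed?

Total = 200 + 200 + 175 + 175 + 175 + 175 + 150 + 150 + 50 + 50 + 50 + 25 + 25 + 25 = 1625 cm.
Lower bound: ⌈1625/250⌉ = 7 stock rods.
Also, 8 pieces each exceed 125 cm, and no two of those can share a stock rod, so at least 8 stock rods are needed.
A packing using 8 stock rods:
  stock rod 1: 200 + 50 = 250
  stock rod 2: 200 + 50 = 250
  stock rod 3: 175 + 50 + 25 = 250
  stock rod 4: 175 + 25 + 25 = 225
  stock rod 5: 175 = 175
  stock rod 6: 175 = 175
  stock rod 7: 150 = 150
  stock rod 8: 150 = 150
This matches the lower bound, so 8 is optimal.

8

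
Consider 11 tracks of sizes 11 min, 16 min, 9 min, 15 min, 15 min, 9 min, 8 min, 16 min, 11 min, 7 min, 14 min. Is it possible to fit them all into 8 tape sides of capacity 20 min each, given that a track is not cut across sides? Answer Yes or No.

A valid assignment using 8 tape sides:
  side 1: 16 = 16
  side 2: 16 = 16
  side 3: 15 = 15
  side 4: 15 = 15
  side 5: 14 = 14
  side 6: 11 + 9 = 20
  side 7: 11 + 9 = 20
  side 8: 8 + 7 = 15
Every load is within 20 min, so 8 tape sides suffice.

Yes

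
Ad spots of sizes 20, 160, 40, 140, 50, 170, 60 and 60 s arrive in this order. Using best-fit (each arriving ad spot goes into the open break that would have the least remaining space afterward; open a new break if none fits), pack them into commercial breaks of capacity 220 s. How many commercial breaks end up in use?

  20 → break 1 (new)  [load 20/220]
  160 → break 1  [load 180/220]
  40 → break 1  [load 220/220]
  140 → break 2 (new)  [load 140/220]
  50 → break 2  [load 190/220]
  170 → break 3 (new)  [load 170/220]
  60 → break 4 (new)  [load 60/220]
  60 → break 4  [load 120/220]
4 commercial breaks opened.

4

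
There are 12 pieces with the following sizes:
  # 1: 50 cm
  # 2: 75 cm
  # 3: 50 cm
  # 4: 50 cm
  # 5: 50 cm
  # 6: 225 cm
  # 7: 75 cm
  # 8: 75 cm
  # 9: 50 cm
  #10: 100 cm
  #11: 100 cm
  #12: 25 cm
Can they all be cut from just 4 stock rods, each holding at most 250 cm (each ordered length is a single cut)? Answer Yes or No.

A valid assignment using 4 stock rods:
  stock rod 1: 225 + 25 = 250
  stock rod 2: 100 + 100 + 50 = 250
  stock rod 3: 75 + 75 + 75 = 225
  stock rod 4: 50 + 50 + 50 + 50 = 200
Every load is within 250 cm, so 4 stock rods suffice.

Yes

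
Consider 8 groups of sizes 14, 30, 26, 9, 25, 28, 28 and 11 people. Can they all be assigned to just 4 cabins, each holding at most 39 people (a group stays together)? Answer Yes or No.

No

Total = 171 people; ⌈171/39⌉ = 5.
At least 5 cabins are required, but only 4 are allowed.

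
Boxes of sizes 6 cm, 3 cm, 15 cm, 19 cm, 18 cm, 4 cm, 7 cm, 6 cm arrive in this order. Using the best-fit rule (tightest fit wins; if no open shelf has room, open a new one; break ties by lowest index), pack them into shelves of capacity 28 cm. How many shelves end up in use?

3

  6 → shelf 1 (new)  [load 6/28]
  3 → shelf 1  [load 9/28]
  15 → shelf 1  [load 24/28]
  19 → shelf 2 (new)  [load 19/28]
  18 → shelf 3 (new)  [load 18/28]
  4 → shelf 1  [load 28/28]
  7 → shelf 2  [load 26/28]
  6 → shelf 3  [load 24/28]
3 shelves opened.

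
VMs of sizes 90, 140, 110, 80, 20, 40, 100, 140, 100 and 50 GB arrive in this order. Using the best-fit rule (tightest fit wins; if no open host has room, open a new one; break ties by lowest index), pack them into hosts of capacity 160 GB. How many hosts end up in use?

  90 → host 1 (new)  [load 90/160]
  140 → host 2 (new)  [load 140/160]
  110 → host 3 (new)  [load 110/160]
  80 → host 4 (new)  [load 80/160]
  20 → host 2  [load 160/160]
  40 → host 3  [load 150/160]
  100 → host 5 (new)  [load 100/160]
  140 → host 6 (new)  [load 140/160]
  100 → host 7 (new)  [load 100/160]
  50 → host 5  [load 150/160]
7 hosts opened.

7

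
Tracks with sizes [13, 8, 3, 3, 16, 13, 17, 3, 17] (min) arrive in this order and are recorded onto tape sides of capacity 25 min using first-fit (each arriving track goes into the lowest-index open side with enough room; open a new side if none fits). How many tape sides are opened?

  13 → side 1 (new)  [load 13/25]
  8 → side 1  [load 21/25]
  3 → side 1  [load 24/25]
  3 → side 2 (new)  [load 3/25]
  16 → side 2  [load 19/25]
  13 → side 3 (new)  [load 13/25]
  17 → side 4 (new)  [load 17/25]
  3 → side 2  [load 22/25]
  17 → side 5 (new)  [load 17/25]
5 tape sides opened.

5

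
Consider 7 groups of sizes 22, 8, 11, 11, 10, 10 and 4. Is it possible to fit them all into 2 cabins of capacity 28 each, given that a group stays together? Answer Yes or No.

Total = 76; ⌈76/28⌉ = 3.
At least 3 cabins are required, but only 2 are allowed.

No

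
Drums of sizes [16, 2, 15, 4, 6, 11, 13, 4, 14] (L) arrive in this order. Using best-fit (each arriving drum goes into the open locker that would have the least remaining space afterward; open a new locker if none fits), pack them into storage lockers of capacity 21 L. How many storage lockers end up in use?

  16 → locker 1 (new)  [load 16/21]
  2 → locker 1  [load 18/21]
  15 → locker 2 (new)  [load 15/21]
  4 → locker 2  [load 19/21]
  6 → locker 3 (new)  [load 6/21]
  11 → locker 3  [load 17/21]
  13 → locker 4 (new)  [load 13/21]
  4 → locker 3  [load 21/21]
  14 → locker 5 (new)  [load 14/21]
5 storage lockers opened.

5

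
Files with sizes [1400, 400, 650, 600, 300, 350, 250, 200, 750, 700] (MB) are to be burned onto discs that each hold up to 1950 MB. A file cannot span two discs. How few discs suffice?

3

Total = 1400 + 750 + 700 + 650 + 600 + 400 + 350 + 300 + 250 + 200 = 5600 MB.
Lower bound: ⌈5600/1950⌉ = 3 discs.
A packing using 3 discs:
  disc 1: 1400 + 400 = 1800
  disc 2: 750 + 700 + 300 + 200 = 1950
  disc 3: 650 + 600 + 350 + 250 = 1850
This matches the lower bound, so 3 is optimal.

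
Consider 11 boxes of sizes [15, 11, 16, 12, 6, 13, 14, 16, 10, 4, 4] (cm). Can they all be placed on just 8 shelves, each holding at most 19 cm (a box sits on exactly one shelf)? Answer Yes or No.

Yes

A valid assignment using 8 shelves:
  shelf 1: 16 = 16
  shelf 2: 16 = 16
  shelf 3: 15 + 4 = 19
  shelf 4: 14 + 4 = 18
  shelf 5: 13 + 6 = 19
  shelf 6: 12 = 12
  shelf 7: 11 = 11
  shelf 8: 10 = 10
Every load is within 19 cm, so 8 shelves suffice.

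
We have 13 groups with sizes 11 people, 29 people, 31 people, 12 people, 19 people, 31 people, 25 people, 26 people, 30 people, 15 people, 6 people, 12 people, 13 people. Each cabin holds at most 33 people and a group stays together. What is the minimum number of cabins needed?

Total = 31 + 31 + 30 + 29 + 26 + 25 + 19 + 15 + 13 + 12 + 12 + 11 + 6 = 260 people.
Lower bound: ⌈260/33⌉ = 8 cabins.
A packing using 9 cabins:
  cabin 1: 31 = 31
  cabin 2: 31 = 31
  cabin 3: 30 = 30
  cabin 4: 29 = 29
  cabin 5: 26 + 6 = 32
  cabin 6: 25 = 25
  cabin 7: 19 + 13 = 32
  cabin 8: 15 + 12 = 27
  cabin 9: 12 + 11 = 23
No arrangement into 8 cabins stays within capacity, so 9 is optimal.

9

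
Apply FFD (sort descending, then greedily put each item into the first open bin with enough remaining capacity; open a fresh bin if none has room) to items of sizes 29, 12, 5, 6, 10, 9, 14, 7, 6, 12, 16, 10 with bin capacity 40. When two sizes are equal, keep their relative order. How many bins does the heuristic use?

Sorted descending: 29, 16, 14, 12, 12, 10, 10, 9, 7, 6, 6, 5.
  29 → bin 1 (new)  [load 29/40]
  16 → bin 2 (new)  [load 16/40]
  14 → bin 2  [load 30/40]
  12 → bin 3 (new)  [load 12/40]
  12 → bin 3  [load 24/40]
  10 → bin 1  [load 39/40]
  10 → bin 2  [load 40/40]
  9 → bin 3  [load 33/40]
  7 → bin 3  [load 40/40]
  6 → bin 4 (new)  [load 6/40]
  6 → bin 4  [load 12/40]
  5 → bin 4  [load 17/40]
4 bins opened.

4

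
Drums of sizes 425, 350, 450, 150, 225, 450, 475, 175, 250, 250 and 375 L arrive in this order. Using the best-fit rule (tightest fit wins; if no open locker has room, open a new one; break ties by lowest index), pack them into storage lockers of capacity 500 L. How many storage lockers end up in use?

  425 → locker 1 (new)  [load 425/500]
  350 → locker 2 (new)  [load 350/500]
  450 → locker 3 (new)  [load 450/500]
  150 → locker 2  [load 500/500]
  225 → locker 4 (new)  [load 225/500]
  450 → locker 5 (new)  [load 450/500]
  475 → locker 6 (new)  [load 475/500]
  175 → locker 4  [load 400/500]
  250 → locker 7 (new)  [load 250/500]
  250 → locker 7  [load 500/500]
  375 → locker 8 (new)  [load 375/500]
8 storage lockers opened.

8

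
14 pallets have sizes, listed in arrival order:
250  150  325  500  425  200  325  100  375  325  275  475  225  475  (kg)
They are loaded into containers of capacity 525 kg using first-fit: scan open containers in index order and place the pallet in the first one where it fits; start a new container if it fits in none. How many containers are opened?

10

  250 → container 1 (new)  [load 250/525]
  150 → container 1  [load 400/525]
  325 → container 2 (new)  [load 325/525]
  500 → container 3 (new)  [load 500/525]
  425 → container 4 (new)  [load 425/525]
  200 → container 2  [load 525/525]
  325 → container 5 (new)  [load 325/525]
  100 → container 1  [load 500/525]
  375 → container 6 (new)  [load 375/525]
  325 → container 7 (new)  [load 325/525]
  275 → container 8 (new)  [load 275/525]
  475 → container 9 (new)  [load 475/525]
  225 → container 8  [load 500/525]
  475 → container 10 (new)  [load 475/525]
10 containers opened.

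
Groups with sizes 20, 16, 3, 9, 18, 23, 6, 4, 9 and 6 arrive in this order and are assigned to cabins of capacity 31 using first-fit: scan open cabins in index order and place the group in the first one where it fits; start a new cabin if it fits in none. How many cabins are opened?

  20 → cabin 1 (new)  [load 20/31]
  16 → cabin 2 (new)  [load 16/31]
  3 → cabin 1  [load 23/31]
  9 → cabin 2  [load 25/31]
  18 → cabin 3 (new)  [load 18/31]
  23 → cabin 4 (new)  [load 23/31]
  6 → cabin 1  [load 29/31]
  4 → cabin 2  [load 29/31]
  9 → cabin 3  [load 27/31]
  6 → cabin 4  [load 29/31]
4 cabins opened.

4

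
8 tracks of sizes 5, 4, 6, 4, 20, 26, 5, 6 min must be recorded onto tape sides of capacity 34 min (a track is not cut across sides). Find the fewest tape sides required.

3

Total = 26 + 20 + 6 + 6 + 5 + 5 + 4 + 4 = 76 min.
Lower bound: ⌈76/34⌉ = 3 tape sides.
A packing using 3 tape sides:
  side 1: 26 + 6 = 32
  side 2: 20 + 6 + 5 = 31
  side 3: 5 + 4 + 4 = 13
This matches the lower bound, so 3 is optimal.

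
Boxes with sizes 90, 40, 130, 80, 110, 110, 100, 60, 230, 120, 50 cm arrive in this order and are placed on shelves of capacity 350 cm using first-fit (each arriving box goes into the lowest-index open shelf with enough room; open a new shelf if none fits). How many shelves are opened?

4

  90 → shelf 1 (new)  [load 90/350]
  40 → shelf 1  [load 130/350]
  130 → shelf 1  [load 260/350]
  80 → shelf 1  [load 340/350]
  110 → shelf 2 (new)  [load 110/350]
  110 → shelf 2  [load 220/350]
  100 → shelf 2  [load 320/350]
  60 → shelf 3 (new)  [load 60/350]
  230 → shelf 3  [load 290/350]
  120 → shelf 4 (new)  [load 120/350]
  50 → shelf 3  [load 340/350]
4 shelves opened.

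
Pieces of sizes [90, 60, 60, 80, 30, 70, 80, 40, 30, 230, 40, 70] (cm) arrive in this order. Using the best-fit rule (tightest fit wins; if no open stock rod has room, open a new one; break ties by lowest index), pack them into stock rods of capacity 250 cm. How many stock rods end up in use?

  90 → stock rod 1 (new)  [load 90/250]
  60 → stock rod 1  [load 150/250]
  60 → stock rod 1  [load 210/250]
  80 → stock rod 2 (new)  [load 80/250]
  30 → stock rod 1  [load 240/250]
  70 → stock rod 2  [load 150/250]
  80 → stock rod 2  [load 230/250]
  40 → stock rod 3 (new)  [load 40/250]
  30 → stock rod 3  [load 70/250]
  230 → stock rod 4 (new)  [load 230/250]
  40 → stock rod 3  [load 110/250]
  70 → stock rod 3  [load 180/250]
4 stock rods opened.

4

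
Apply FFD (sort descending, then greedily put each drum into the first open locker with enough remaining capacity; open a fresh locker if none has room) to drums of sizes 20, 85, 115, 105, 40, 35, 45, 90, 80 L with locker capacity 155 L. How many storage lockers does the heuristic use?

Sorted descending: 115, 105, 90, 85, 80, 45, 40, 35, 20.
  115 → locker 1 (new)  [load 115/155]
  105 → locker 2 (new)  [load 105/155]
  90 → locker 3 (new)  [load 90/155]
  85 → locker 4 (new)  [load 85/155]
  80 → locker 5 (new)  [load 80/155]
  45 → locker 2  [load 150/155]
  40 → locker 1  [load 155/155]
  35 → locker 3  [load 125/155]
  20 → locker 3  [load 145/155]
5 storage lockers opened.

5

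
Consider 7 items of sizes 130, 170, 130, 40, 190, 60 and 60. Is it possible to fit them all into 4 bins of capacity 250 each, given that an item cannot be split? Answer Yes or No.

Yes

A valid assignment using 4 bins:
  bin 1: 190 + 60 = 250
  bin 2: 170 + 60 = 230
  bin 3: 130 + 40 = 170
  bin 4: 130 = 130
Every load is within 250, so 4 bins suffice.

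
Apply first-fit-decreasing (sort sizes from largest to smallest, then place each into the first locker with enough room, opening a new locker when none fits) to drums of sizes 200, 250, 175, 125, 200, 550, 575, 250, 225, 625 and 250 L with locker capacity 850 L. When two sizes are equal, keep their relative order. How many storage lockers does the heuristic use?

5

Sorted descending: 625, 575, 550, 250, 250, 250, 225, 200, 200, 175, 125.
  625 → locker 1 (new)  [load 625/850]
  575 → locker 2 (new)  [load 575/850]
  550 → locker 3 (new)  [load 550/850]
  250 → locker 2  [load 825/850]
  250 → locker 3  [load 800/850]
  250 → locker 4 (new)  [load 250/850]
  225 → locker 1  [load 850/850]
  200 → locker 4  [load 450/850]
  200 → locker 4  [load 650/850]
  175 → locker 4  [load 825/850]
  125 → locker 5 (new)  [load 125/850]
5 storage lockers opened.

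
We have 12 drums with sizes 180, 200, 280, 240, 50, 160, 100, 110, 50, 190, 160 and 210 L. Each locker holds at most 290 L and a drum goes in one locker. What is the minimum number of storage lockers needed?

8

Total = 280 + 240 + 210 + 200 + 190 + 180 + 160 + 160 + 110 + 100 + 50 + 50 = 1930 L.
Lower bound: ⌈1930/290⌉ = 7 storage lockers.
Also, 8 drums each exceed 145 L, and no two of those can share a locker, so at least 8 storage lockers are needed.
A packing using 8 storage lockers:
  locker 1: 280 = 280
  locker 2: 240 + 50 = 290
  locker 3: 210 + 50 = 260
  locker 4: 200 = 200
  locker 5: 190 + 100 = 290
  locker 6: 180 + 110 = 290
  locker 7: 160 = 160
  locker 8: 160 = 160
This matches the lower bound, so 8 is optimal.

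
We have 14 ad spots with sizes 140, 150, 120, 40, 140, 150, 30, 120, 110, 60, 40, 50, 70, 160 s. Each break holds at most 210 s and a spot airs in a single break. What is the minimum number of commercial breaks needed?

Total = 160 + 150 + 150 + 140 + 140 + 120 + 120 + 110 + 70 + 60 + 50 + 40 + 40 + 30 = 1380 s.
Lower bound: ⌈1380/210⌉ = 7 commercial breaks.
Also, 8 ad spots each exceed 105 s, and no two of those can share a break, so at least 8 commercial breaks are needed.
A packing using 8 commercial breaks:
  break 1: 160 + 50 = 210
  break 2: 150 + 60 = 210
  break 3: 150 + 40 = 190
  break 4: 140 + 70 = 210
  break 5: 140 + 40 + 30 = 210
  break 6: 120 = 120
  break 7: 120 = 120
  break 8: 110 = 110
This matches the lower bound, so 8 is optimal.

8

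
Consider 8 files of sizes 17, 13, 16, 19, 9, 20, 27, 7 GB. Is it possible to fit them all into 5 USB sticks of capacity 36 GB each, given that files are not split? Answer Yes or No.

Yes

A valid assignment using 4 USB sticks:
  USB stick 1: 27 + 9 = 36
  USB stick 2: 20 + 16 = 36
  USB stick 3: 19 + 17 = 36
  USB stick 4: 13 + 7 = 20
That uses only 4 ≤ 5, so 5 USB sticks are enough.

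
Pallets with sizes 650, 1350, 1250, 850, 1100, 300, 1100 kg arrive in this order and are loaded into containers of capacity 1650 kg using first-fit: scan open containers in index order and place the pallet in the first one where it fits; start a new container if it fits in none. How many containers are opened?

5

  650 → container 1 (new)  [load 650/1650]
  1350 → container 2 (new)  [load 1350/1650]
  1250 → container 3 (new)  [load 1250/1650]
  850 → container 1  [load 1500/1650]
  1100 → container 4 (new)  [load 1100/1650]
  300 → container 2  [load 1650/1650]
  1100 → container 5 (new)  [load 1100/1650]
5 containers opened.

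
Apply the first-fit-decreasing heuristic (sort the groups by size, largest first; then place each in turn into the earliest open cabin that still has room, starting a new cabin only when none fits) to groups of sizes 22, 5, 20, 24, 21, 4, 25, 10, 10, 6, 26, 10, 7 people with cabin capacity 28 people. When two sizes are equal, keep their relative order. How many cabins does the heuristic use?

Sorted descending: 26, 25, 24, 22, 21, 20, 10, 10, 10, 7, 6, 5, 4.
  26 → cabin 1 (new)  [load 26/28]
  25 → cabin 2 (new)  [load 25/28]
  24 → cabin 3 (new)  [load 24/28]
  22 → cabin 4 (new)  [load 22/28]
  21 → cabin 5 (new)  [load 21/28]
  20 → cabin 6 (new)  [load 20/28]
  10 → cabin 7 (new)  [load 10/28]
  10 → cabin 7  [load 20/28]
  10 → cabin 8 (new)  [load 10/28]
  7 → cabin 5  [load 28/28]
  6 → cabin 4  [load 28/28]
  5 → cabin 6  [load 25/28]
  4 → cabin 3  [load 28/28]
8 cabins opened.

8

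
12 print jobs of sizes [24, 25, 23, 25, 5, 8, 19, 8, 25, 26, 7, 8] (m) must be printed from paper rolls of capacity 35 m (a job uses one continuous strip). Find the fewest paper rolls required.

7

Total = 26 + 25 + 25 + 25 + 24 + 23 + 19 + 8 + 8 + 8 + 7 + 5 = 203 m.
Lower bound: ⌈203/35⌉ = 6 paper rolls.
Also, 7 print jobs each exceed 35/2 m, and no two of those can share a roll, so at least 7 paper rolls are needed.
A packing using 7 paper rolls:
  roll 1: 26 + 8 = 34
  roll 2: 25 + 8 = 33
  roll 3: 25 + 8 = 33
  roll 4: 25 + 7 = 32
  roll 5: 24 + 5 = 29
  roll 6: 23 = 23
  roll 7: 19 = 19
This matches the lower bound, so 7 is optimal.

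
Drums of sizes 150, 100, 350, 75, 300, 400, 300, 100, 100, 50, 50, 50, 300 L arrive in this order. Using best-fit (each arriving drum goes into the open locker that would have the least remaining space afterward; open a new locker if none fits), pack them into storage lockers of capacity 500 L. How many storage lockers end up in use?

6

  150 → locker 1 (new)  [load 150/500]
  100 → locker 1  [load 250/500]
  350 → locker 2 (new)  [load 350/500]
  75 → locker 2  [load 425/500]
  300 → locker 3 (new)  [load 300/500]
  400 → locker 4 (new)  [load 400/500]
  300 → locker 5 (new)  [load 300/500]
  100 → locker 4  [load 500/500]
  100 → locker 3  [load 400/500]
  50 → locker 2  [load 475/500]
  50 → locker 3  [load 450/500]
  50 → locker 3  [load 500/500]
  300 → locker 6 (new)  [load 300/500]
6 storage lockers opened.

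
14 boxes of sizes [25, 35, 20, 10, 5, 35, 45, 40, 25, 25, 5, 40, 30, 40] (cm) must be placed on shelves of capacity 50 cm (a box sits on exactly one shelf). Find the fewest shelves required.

9

Total = 45 + 40 + 40 + 40 + 35 + 35 + 30 + 25 + 25 + 25 + 20 + 10 + 5 + 5 = 380 cm.
Lower bound: ⌈380/50⌉ = 8 shelves.
A packing using 9 shelves:
  shelf 1: 45 + 5 = 50
  shelf 2: 40 + 10 = 50
  shelf 3: 40 + 5 = 45
  shelf 4: 40 = 40
  shelf 5: 35 = 35
  shelf 6: 35 = 35
  shelf 7: 30 + 20 = 50
  shelf 8: 25 + 25 = 50
  shelf 9: 25 = 25
No arrangement into 8 shelves stays within capacity, so 9 is optimal.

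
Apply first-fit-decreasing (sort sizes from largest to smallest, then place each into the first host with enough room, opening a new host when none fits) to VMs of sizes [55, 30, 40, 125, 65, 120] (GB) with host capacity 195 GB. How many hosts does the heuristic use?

Sorted descending: 125, 120, 65, 55, 40, 30.
  125 → host 1 (new)  [load 125/195]
  120 → host 2 (new)  [load 120/195]
  65 → host 1  [load 190/195]
  55 → host 2  [load 175/195]
  40 → host 3 (new)  [load 40/195]
  30 → host 3  [load 70/195]
3 hosts opened.

3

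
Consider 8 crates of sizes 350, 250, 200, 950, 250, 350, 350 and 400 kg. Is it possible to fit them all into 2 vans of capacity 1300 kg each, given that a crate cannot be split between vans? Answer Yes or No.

No

Total = 3100 kg; ⌈3100/1300⌉ = 3.
At least 3 vans are required, but only 2 are allowed.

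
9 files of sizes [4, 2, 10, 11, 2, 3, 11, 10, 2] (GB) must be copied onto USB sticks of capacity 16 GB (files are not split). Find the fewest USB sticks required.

Total = 11 + 11 + 10 + 10 + 4 + 3 + 2 + 2 + 2 = 55 GB.
Lower bound: ⌈55/16⌉ = 4 USB sticks.
A packing using 4 USB sticks:
  USB stick 1: 11 + 4 = 15
  USB stick 2: 11 + 3 + 2 = 16
  USB stick 3: 10 + 2 + 2 = 14
  USB stick 4: 10 = 10
This matches the lower bound, so 4 is optimal.

4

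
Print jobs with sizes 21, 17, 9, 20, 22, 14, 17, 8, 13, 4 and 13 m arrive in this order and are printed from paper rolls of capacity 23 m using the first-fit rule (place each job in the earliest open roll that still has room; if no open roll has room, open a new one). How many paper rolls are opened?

8

  21 → roll 1 (new)  [load 21/23]
  17 → roll 2 (new)  [load 17/23]
  9 → roll 3 (new)  [load 9/23]
  20 → roll 4 (new)  [load 20/23]
  22 → roll 5 (new)  [load 22/23]
  14 → roll 3  [load 23/23]
  17 → roll 6 (new)  [load 17/23]
  8 → roll 7 (new)  [load 8/23]
  13 → roll 7  [load 21/23]
  4 → roll 2  [load 21/23]
  13 → roll 8 (new)  [load 13/23]
8 paper rolls opened.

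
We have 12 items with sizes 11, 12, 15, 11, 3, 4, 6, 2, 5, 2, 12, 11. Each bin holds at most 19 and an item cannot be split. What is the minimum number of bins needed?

6

Total = 15 + 12 + 12 + 11 + 11 + 11 + 6 + 5 + 4 + 3 + 2 + 2 = 94.
Lower bound: ⌈94/19⌉ = 5 bins.
Also, 6 items each exceed 19/2, and no two of those can share a bin, so at least 6 bins are needed.
A packing using 6 bins:
  bin 1: 15 + 4 = 19
  bin 2: 12 + 6 = 18
  bin 3: 12 + 5 + 2 = 19
  bin 4: 11 + 3 + 2 = 16
  bin 5: 11 = 11
  bin 6: 11 = 11
This matches the lower bound, so 6 is optimal.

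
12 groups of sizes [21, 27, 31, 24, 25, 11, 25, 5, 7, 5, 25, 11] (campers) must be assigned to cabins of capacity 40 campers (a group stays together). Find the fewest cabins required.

7

Total = 31 + 27 + 25 + 25 + 25 + 24 + 21 + 11 + 11 + 7 + 5 + 5 = 217 campers.
Lower bound: ⌈217/40⌉ = 6 cabins.
Also, 7 groups each exceed 20 campers, and no two of those can share a cabin, so at least 7 cabins are needed.
A packing using 7 cabins:
  cabin 1: 31 + 7 = 38
  cabin 2: 27 + 11 = 38
  cabin 3: 25 + 11 = 36
  cabin 4: 25 + 5 + 5 = 35
  cabin 5: 25 = 25
  cabin 6: 24 = 24
  cabin 7: 21 = 21
This matches the lower bound, so 7 is optimal.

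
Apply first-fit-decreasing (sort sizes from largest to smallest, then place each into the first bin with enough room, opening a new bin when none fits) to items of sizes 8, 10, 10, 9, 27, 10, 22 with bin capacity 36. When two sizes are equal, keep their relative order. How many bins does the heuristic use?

Sorted descending: 27, 22, 10, 10, 10, 9, 8.
  27 → bin 1 (new)  [load 27/36]
  22 → bin 2 (new)  [load 22/36]
  10 → bin 2  [load 32/36]
  10 → bin 3 (new)  [load 10/36]
  10 → bin 3  [load 20/36]
  9 → bin 1  [load 36/36]
  8 → bin 3  [load 28/36]
3 bins opened.

3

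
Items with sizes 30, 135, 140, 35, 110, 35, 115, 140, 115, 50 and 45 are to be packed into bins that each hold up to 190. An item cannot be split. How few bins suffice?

Total = 140 + 140 + 135 + 115 + 115 + 110 + 50 + 45 + 35 + 35 + 30 = 950.
Lower bound: ⌈950/190⌉ = 5 bins.
Also, 6 items each exceed 95, and no two of those can share a bin, so at least 6 bins are needed.
A packing using 6 bins:
  bin 1: 140 + 50 = 190
  bin 2: 140 + 45 = 185
  bin 3: 135 + 35 = 170
  bin 4: 115 + 35 + 30 = 180
  bin 5: 115 = 115
  bin 6: 110 = 110
This matches the lower bound, so 6 is optimal.

6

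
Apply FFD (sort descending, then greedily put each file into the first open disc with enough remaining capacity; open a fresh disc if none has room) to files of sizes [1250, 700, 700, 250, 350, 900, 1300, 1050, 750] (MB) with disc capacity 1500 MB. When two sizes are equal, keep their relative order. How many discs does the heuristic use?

6

Sorted descending: 1300, 1250, 1050, 900, 750, 700, 700, 350, 250.
  1300 → disc 1 (new)  [load 1300/1500]
  1250 → disc 2 (new)  [load 1250/1500]
  1050 → disc 3 (new)  [load 1050/1500]
  900 → disc 4 (new)  [load 900/1500]
  750 → disc 5 (new)  [load 750/1500]
  700 → disc 5  [load 1450/1500]
  700 → disc 6 (new)  [load 700/1500]
  350 → disc 3  [load 1400/1500]
  250 → disc 2  [load 1500/1500]
6 discs opened.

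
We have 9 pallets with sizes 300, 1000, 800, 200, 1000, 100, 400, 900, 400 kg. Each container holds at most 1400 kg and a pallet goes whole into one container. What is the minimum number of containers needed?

4

Total = 1000 + 1000 + 900 + 800 + 400 + 400 + 300 + 200 + 100 = 5100 kg.
Lower bound: ⌈5100/1400⌉ = 4 containers.
A packing using 4 containers:
  container 1: 1000 + 400 = 1400
  container 2: 1000 + 400 = 1400
  container 3: 900 + 300 + 200 = 1400
  container 4: 800 + 100 = 900
This matches the lower bound, so 4 is optimal.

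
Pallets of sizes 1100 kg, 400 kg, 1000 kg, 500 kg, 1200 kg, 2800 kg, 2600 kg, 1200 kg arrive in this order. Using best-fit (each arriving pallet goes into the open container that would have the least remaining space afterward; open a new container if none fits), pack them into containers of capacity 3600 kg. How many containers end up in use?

4

  1100 → container 1 (new)  [load 1100/3600]
  400 → container 1  [load 1500/3600]
  1000 → container 1  [load 2500/3600]
  500 → container 1  [load 3000/3600]
  1200 → container 2 (new)  [load 1200/3600]
  2800 → container 3 (new)  [load 2800/3600]
  2600 → container 4 (new)  [load 2600/3600]
  1200 → container 2  [load 2400/3600]
4 containers opened.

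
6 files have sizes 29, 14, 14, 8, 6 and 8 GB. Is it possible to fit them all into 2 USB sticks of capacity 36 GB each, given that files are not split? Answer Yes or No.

No

Total = 79 GB; ⌈79/36⌉ = 3.
At least 3 USB sticks are required, but only 2 are allowed.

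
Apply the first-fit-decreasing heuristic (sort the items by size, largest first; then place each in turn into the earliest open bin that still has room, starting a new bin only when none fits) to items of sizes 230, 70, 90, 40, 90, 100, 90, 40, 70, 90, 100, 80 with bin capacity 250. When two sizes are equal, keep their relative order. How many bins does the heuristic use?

Sorted descending: 230, 100, 100, 90, 90, 90, 90, 80, 70, 70, 40, 40.
  230 → bin 1 (new)  [load 230/250]
  100 → bin 2 (new)  [load 100/250]
  100 → bin 2  [load 200/250]
  90 → bin 3 (new)  [load 90/250]
  90 → bin 3  [load 180/250]
  90 → bin 4 (new)  [load 90/250]
  90 → bin 4  [load 180/250]
  80 → bin 5 (new)  [load 80/250]
  70 → bin 3  [load 250/250]
  70 → bin 4  [load 250/250]
  40 → bin 2  [load 240/250]
  40 → bin 5  [load 120/250]
5 bins opened.

5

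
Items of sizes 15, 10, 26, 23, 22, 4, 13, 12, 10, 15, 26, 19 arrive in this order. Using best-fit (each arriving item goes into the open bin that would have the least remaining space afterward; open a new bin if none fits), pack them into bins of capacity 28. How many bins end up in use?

8

  15 → bin 1 (new)  [load 15/28]
  10 → bin 1  [load 25/28]
  26 → bin 2 (new)  [load 26/28]
  23 → bin 3 (new)  [load 23/28]
  22 → bin 4 (new)  [load 22/28]
  4 → bin 3  [load 27/28]
  13 → bin 5 (new)  [load 13/28]
  12 → bin 5  [load 25/28]
  10 → bin 6 (new)  [load 10/28]
  15 → bin 6  [load 25/28]
  26 → bin 7 (new)  [load 26/28]
  19 → bin 8 (new)  [load 19/28]
8 bins opened.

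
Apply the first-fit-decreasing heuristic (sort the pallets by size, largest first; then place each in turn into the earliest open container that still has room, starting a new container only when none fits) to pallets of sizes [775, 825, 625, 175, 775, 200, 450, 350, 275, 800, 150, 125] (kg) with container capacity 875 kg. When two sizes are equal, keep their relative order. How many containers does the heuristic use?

7

Sorted descending: 825, 800, 775, 775, 625, 450, 350, 275, 200, 175, 150, 125.
  825 → container 1 (new)  [load 825/875]
  800 → container 2 (new)  [load 800/875]
  775 → container 3 (new)  [load 775/875]
  775 → container 4 (new)  [load 775/875]
  625 → container 5 (new)  [load 625/875]
  450 → container 6 (new)  [load 450/875]
  350 → container 6  [load 800/875]
  275 → container 7 (new)  [load 275/875]
  200 → container 5  [load 825/875]
  175 → container 7  [load 450/875]
  150 → container 7  [load 600/875]
  125 → container 7  [load 725/875]
7 containers opened.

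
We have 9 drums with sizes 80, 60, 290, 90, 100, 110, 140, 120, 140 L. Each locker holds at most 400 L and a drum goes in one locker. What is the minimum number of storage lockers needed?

3

Total = 290 + 140 + 140 + 120 + 110 + 100 + 90 + 80 + 60 = 1130 L.
Lower bound: ⌈1130/400⌉ = 3 storage lockers.
A packing using 3 storage lockers:
  locker 1: 290 + 110 = 400
  locker 2: 140 + 140 + 120 = 400
  locker 3: 100 + 90 + 80 + 60 = 330
This matches the lower bound, so 3 is optimal.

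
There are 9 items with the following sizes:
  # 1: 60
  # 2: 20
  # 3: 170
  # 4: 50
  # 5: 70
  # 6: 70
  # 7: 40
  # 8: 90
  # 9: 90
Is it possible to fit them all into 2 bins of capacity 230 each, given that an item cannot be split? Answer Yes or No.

Total = 660; ⌈660/230⌉ = 3.
At least 3 bins are required, but only 2 are allowed.

No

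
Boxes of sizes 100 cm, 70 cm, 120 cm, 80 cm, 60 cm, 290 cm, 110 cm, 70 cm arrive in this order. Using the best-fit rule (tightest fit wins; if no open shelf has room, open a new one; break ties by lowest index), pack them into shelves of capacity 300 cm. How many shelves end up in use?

  100 → shelf 1 (new)  [load 100/300]
  70 → shelf 1  [load 170/300]
  120 → shelf 1  [load 290/300]
  80 → shelf 2 (new)  [load 80/300]
  60 → shelf 2  [load 140/300]
  290 → shelf 3 (new)  [load 290/300]
  110 → shelf 2  [load 250/300]
  70 → shelf 4 (new)  [load 70/300]
4 shelves opened.

4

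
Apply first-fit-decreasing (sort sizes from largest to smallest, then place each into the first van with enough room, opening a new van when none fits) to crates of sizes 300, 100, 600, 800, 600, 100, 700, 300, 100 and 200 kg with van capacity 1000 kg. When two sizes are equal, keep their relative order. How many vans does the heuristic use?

4

Sorted descending: 800, 700, 600, 600, 300, 300, 200, 100, 100, 100.
  800 → van 1 (new)  [load 800/1000]
  700 → van 2 (new)  [load 700/1000]
  600 → van 3 (new)  [load 600/1000]
  600 → van 4 (new)  [load 600/1000]
  300 → van 2  [load 1000/1000]
  300 → van 3  [load 900/1000]
  200 → van 1  [load 1000/1000]
  100 → van 3  [load 1000/1000]
  100 → van 4  [load 700/1000]
  100 → van 4  [load 800/1000]
4 vans opened.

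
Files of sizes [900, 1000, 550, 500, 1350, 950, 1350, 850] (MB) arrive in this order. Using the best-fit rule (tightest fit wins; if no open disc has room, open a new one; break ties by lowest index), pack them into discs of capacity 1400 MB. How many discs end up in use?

6

  900 → disc 1 (new)  [load 900/1400]
  1000 → disc 2 (new)  [load 1000/1400]
  550 → disc 3 (new)  [load 550/1400]
  500 → disc 1  [load 1400/1400]
  1350 → disc 4 (new)  [load 1350/1400]
  950 → disc 5 (new)  [load 950/1400]
  1350 → disc 6 (new)  [load 1350/1400]
  850 → disc 3  [load 1400/1400]
6 discs opened.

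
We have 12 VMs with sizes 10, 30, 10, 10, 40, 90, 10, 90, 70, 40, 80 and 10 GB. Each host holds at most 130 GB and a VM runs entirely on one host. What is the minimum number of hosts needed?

4

Total = 90 + 90 + 80 + 70 + 40 + 40 + 30 + 10 + 10 + 10 + 10 + 10 = 490 GB.
Lower bound: ⌈490/130⌉ = 4 hosts.
A packing using 4 hosts:
  host 1: 90 + 40 = 130
  host 2: 90 + 40 = 130
  host 3: 80 + 30 + 10 + 10 = 130
  host 4: 70 + 10 + 10 + 10 = 100
This matches the lower bound, so 4 is optimal.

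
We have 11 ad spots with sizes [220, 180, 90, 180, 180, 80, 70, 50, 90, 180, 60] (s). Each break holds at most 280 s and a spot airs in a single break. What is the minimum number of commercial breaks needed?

6

Total = 220 + 180 + 180 + 180 + 180 + 90 + 90 + 80 + 70 + 60 + 50 = 1380 s.
Lower bound: ⌈1380/280⌉ = 5 commercial breaks.
A packing using 6 commercial breaks:
  break 1: 220 + 60 = 280
  break 2: 180 + 90 = 270
  break 3: 180 + 90 = 270
  break 4: 180 + 80 = 260
  break 5: 180 + 70 = 250
  break 6: 50 = 50
No arrangement into 5 commercial breaks stays within capacity, so 6 is optimal.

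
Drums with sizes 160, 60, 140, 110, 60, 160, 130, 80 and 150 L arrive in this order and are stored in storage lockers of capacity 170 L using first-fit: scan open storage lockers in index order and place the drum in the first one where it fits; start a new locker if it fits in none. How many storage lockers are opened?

  160 → locker 1 (new)  [load 160/170]
  60 → locker 2 (new)  [load 60/170]
  140 → locker 3 (new)  [load 140/170]
  110 → locker 2  [load 170/170]
  60 → locker 4 (new)  [load 60/170]
  160 → locker 5 (new)  [load 160/170]
  130 → locker 6 (new)  [load 130/170]
  80 → locker 4  [load 140/170]
  150 → locker 7 (new)  [load 150/170]
7 storage lockers opened.

7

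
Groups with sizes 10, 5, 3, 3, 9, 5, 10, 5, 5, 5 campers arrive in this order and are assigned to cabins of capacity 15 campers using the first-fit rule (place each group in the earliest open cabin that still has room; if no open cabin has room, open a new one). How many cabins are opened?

  10 → cabin 1 (new)  [load 10/15]
  5 → cabin 1  [load 15/15]
  3 → cabin 2 (new)  [load 3/15]
  3 → cabin 2  [load 6/15]
  9 → cabin 2  [load 15/15]
  5 → cabin 3 (new)  [load 5/15]
  10 → cabin 3  [load 15/15]
  5 → cabin 4 (new)  [load 5/15]
  5 → cabin 4  [load 10/15]
  5 → cabin 4  [load 15/15]
4 cabins opened.

4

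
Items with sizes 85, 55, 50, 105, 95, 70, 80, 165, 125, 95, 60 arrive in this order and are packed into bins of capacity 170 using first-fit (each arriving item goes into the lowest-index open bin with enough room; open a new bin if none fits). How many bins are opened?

7

  85 → bin 1 (new)  [load 85/170]
  55 → bin 1  [load 140/170]
  50 → bin 2 (new)  [load 50/170]
  105 → bin 2  [load 155/170]
  95 → bin 3 (new)  [load 95/170]
  70 → bin 3  [load 165/170]
  80 → bin 4 (new)  [load 80/170]
  165 → bin 5 (new)  [load 165/170]
  125 → bin 6 (new)  [load 125/170]
  95 → bin 7 (new)  [load 95/170]
  60 → bin 4  [load 140/170]
7 bins opened.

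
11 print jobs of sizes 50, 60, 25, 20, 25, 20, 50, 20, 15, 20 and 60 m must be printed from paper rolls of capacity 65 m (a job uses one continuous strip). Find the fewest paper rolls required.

Total = 60 + 60 + 50 + 50 + 25 + 25 + 20 + 20 + 20 + 20 + 15 = 365 m.
Lower bound: ⌈365/65⌉ = 6 paper rolls.
A packing using 6 paper rolls:
  roll 1: 60 = 60
  roll 2: 60 = 60
  roll 3: 50 + 15 = 65
  roll 4: 50 = 50
  roll 5: 25 + 20 + 20 = 65
  roll 6: 25 + 20 + 20 = 65
This matches the lower bound, so 6 is optimal.

6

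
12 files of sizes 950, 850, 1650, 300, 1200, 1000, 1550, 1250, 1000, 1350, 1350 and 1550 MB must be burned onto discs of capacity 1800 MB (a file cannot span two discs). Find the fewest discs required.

10

Total = 1650 + 1550 + 1550 + 1350 + 1350 + 1250 + 1200 + 1000 + 1000 + 950 + 850 + 300 = 14000 MB.
Lower bound: ⌈14000/1800⌉ = 8 discs.
Also, 10 files each exceed 900 MB, and no two of those can share a disc, so at least 10 discs are needed.
A packing using 10 discs:
  disc 1: 1650 = 1650
  disc 2: 1550 = 1550
  disc 3: 1550 = 1550
  disc 4: 1350 + 300 = 1650
  disc 5: 1350 = 1350
  disc 6: 1250 = 1250
  disc 7: 1200 = 1200
  disc 8: 1000 = 1000
  disc 9: 1000 = 1000
  disc 10: 950 + 850 = 1800
This matches the lower bound, so 10 is optimal.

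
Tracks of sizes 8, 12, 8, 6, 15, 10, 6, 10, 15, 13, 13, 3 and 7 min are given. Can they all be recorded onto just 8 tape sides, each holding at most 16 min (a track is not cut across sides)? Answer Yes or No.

No

Total = 126 min; ⌈126/16⌉ = 8.
The bound of 8 does not rule out 8, but exhaustive search shows no assignment into 8 tape sides of capacity 16 min exists — the minimum is 9.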